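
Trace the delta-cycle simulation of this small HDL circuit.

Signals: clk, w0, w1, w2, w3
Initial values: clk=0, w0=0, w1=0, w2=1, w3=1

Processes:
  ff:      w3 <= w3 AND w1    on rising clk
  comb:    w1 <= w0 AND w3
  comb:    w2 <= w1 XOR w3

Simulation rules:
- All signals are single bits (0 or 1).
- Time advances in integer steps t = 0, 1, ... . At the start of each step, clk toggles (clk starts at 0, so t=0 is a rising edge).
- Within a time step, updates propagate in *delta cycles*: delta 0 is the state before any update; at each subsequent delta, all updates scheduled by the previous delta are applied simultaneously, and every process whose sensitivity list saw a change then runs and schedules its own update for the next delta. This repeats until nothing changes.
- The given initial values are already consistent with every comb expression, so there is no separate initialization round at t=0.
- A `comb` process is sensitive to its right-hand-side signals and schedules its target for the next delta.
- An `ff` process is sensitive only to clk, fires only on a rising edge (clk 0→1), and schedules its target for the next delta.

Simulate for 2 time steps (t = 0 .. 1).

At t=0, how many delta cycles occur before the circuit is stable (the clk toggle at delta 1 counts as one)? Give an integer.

3

t0.Δ0 w0=0 w1=0 w2=1 clk=0 w3=1
t0.Δ1 w0=0 w1=0 w2=1 clk=1 w3=1
t0.Δ2 w0=0 w1=0 w2=1 clk=1 w3=0
t0.Δ3 w0=0 w1=0 w2=0 clk=1 w3=0
t1.Δ0 w0=0 w1=0 w2=0 clk=1 w3=0
t1.Δ1 w0=0 w1=0 w2=0 clk=0 w3=0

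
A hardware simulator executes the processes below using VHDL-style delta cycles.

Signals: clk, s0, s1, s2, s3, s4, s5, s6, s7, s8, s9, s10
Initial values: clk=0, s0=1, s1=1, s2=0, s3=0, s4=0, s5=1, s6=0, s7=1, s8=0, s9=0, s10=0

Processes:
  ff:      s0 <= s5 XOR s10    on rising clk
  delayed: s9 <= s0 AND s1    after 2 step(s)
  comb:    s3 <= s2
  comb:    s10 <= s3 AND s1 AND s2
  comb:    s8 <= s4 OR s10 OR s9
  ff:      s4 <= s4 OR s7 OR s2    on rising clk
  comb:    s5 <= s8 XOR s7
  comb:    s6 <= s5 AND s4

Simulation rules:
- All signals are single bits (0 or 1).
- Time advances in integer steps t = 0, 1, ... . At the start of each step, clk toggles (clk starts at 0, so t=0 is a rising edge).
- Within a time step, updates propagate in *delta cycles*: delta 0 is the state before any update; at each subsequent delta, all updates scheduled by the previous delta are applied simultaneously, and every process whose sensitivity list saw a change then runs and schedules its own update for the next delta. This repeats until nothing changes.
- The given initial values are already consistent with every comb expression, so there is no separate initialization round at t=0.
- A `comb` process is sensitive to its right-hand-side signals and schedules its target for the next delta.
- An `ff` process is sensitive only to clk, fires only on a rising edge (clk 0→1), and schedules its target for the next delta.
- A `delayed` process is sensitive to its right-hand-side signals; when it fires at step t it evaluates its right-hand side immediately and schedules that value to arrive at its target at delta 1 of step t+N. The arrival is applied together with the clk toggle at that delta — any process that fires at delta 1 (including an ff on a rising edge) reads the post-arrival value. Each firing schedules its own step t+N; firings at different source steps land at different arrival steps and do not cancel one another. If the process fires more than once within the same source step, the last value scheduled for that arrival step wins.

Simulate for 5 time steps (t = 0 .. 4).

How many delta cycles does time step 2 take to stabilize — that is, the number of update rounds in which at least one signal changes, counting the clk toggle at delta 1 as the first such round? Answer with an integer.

t=0 Δ0: s1=1 s9=0 clk=0 s7=1 s4=0 s8=0 s0=1 s3=0 s10=0 s5=1 s2=0 s6=0
  Δ1: clk:0→1
  Δ2: s4:0→1
  Δ3: s8:0→1, s6:0→1
  Δ4: s5:1→0
  Δ5: s6:1→0
  (5Δ to stable)
t=1 Δ0: s1=1 s9=0 clk=1 s7=1 s4=1 s8=1 s0=1 s3=0 s10=0 s5=0 s2=0 s6=0
  Δ1: clk:1→0
  (1Δ to stable)
t=2 Δ0: s1=1 s9=0 clk=0 s7=1 s4=1 s8=1 s0=1 s3=0 s10=0 s5=0 s2=0 s6=0
  Δ1: clk:0→1
  Δ2: s0:1→0
  (2Δ to stable)
t=3 Δ0: s1=1 s9=0 clk=1 s7=1 s4=1 s8=1 s0=0 s3=0 s10=0 s5=0 s2=0 s6=0
  Δ1: clk:1→0
  (1Δ to stable)
t=4 Δ0: s1=1 s9=0 clk=0 s7=1 s4=1 s8=1 s0=0 s3=0 s10=0 s5=0 s2=0 s6=0
  Δ1: clk:0→1
  (1Δ to stable)

2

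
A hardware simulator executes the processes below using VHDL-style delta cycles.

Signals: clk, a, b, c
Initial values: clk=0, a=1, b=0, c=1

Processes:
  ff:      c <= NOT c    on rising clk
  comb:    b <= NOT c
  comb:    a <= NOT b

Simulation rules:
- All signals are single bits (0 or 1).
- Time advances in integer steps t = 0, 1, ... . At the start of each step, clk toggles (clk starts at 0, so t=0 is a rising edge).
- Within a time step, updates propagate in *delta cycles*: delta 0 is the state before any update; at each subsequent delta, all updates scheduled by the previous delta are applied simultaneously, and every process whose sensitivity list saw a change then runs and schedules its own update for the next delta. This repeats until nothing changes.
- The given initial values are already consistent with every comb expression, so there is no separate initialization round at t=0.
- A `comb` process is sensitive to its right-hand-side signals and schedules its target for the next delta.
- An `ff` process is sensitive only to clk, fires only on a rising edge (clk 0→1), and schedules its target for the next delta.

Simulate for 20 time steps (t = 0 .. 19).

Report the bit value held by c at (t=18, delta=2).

1

[bits: b,clk,c,a]
t=0: Δ0=0011 Δ1=0111 Δ2=0101 Δ3=1101 Δ4=1100 | 4Δ
t=1: Δ0=1100 Δ1=1000 | 1Δ
t=2: Δ0=1000 Δ1=1100 Δ2=1110 Δ3=0110 Δ4=0111 | 4Δ
t=3: Δ0=0111 Δ1=0011 | 1Δ
t=4: Δ0=0011 Δ1=0111 Δ2=0101 Δ3=1101 Δ4=1100 | 4Δ
t=5: Δ0=1100 Δ1=1000 | 1Δ
t=6: Δ0=1000 Δ1=1100 Δ2=1110 Δ3=0110 Δ4=0111 | 4Δ
t=7: Δ0=0111 Δ1=0011 | 1Δ
t=8: Δ0=0011 Δ1=0111 Δ2=0101 Δ3=1101 Δ4=1100 | 4Δ
t=9: Δ0=1100 Δ1=1000 | 1Δ
t=10: Δ0=1000 Δ1=1100 Δ2=1110 Δ3=0110 Δ4=0111 | 4Δ
t=11: Δ0=0111 Δ1=0011 | 1Δ
t=12: Δ0=0011 Δ1=0111 Δ2=0101 Δ3=1101 Δ4=1100 | 4Δ
t=13: Δ0=1100 Δ1=1000 | 1Δ
t=14: Δ0=1000 Δ1=1100 Δ2=1110 Δ3=0110 Δ4=0111 | 4Δ
t=15: Δ0=0111 Δ1=0011 | 1Δ
t=16: Δ0=0011 Δ1=0111 Δ2=0101 Δ3=1101 Δ4=1100 | 4Δ
t=17: Δ0=1100 Δ1=1000 | 1Δ
t=18: Δ0=1000 Δ1=1100 Δ2=1110 Δ3=0110 Δ4=0111 | 4Δ
t=19: Δ0=0111 Δ1=0011 | 1Δ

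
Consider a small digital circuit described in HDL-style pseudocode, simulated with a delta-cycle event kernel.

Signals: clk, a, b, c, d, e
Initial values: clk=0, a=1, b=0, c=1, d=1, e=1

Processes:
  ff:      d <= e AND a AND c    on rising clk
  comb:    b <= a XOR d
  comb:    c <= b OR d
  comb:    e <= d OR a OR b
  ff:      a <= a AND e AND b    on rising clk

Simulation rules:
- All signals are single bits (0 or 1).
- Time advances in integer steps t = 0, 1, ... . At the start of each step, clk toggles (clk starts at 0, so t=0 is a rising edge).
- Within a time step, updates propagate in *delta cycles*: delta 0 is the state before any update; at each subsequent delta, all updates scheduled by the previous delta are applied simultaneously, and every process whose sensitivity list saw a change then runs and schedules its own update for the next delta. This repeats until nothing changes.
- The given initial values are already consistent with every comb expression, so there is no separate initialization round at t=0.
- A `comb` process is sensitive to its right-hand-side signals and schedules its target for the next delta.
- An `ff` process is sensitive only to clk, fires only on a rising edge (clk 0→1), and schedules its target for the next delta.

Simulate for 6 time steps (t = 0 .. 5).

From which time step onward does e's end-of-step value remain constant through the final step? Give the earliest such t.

2

t=0 Δ0: d=1 e=1 clk=0 a=1 c=1 b=0
  Δ1: clk:0→1
  Δ2: a:1→0
  Δ3: b:0→1
  (3Δ to stable)
t=1 Δ0: d=1 e=1 clk=1 a=0 c=1 b=1
  Δ1: clk:1→0
  (1Δ to stable)
t=2 Δ0: d=1 e=1 clk=0 a=0 c=1 b=1
  Δ1: clk:0→1
  Δ2: d:1→0
  Δ3: b:1→0
  Δ4: e:1→0, c:1→0
  (4Δ to stable)
t=3 Δ0: d=0 e=0 clk=1 a=0 c=0 b=0
  Δ1: clk:1→0
  (1Δ to stable)
t=4 Δ0: d=0 e=0 clk=0 a=0 c=0 b=0
  Δ1: clk:0→1
  (1Δ to stable)
t=5 Δ0: d=0 e=0 clk=1 a=0 c=0 b=0
  Δ1: clk:1→0
  (1Δ to stable)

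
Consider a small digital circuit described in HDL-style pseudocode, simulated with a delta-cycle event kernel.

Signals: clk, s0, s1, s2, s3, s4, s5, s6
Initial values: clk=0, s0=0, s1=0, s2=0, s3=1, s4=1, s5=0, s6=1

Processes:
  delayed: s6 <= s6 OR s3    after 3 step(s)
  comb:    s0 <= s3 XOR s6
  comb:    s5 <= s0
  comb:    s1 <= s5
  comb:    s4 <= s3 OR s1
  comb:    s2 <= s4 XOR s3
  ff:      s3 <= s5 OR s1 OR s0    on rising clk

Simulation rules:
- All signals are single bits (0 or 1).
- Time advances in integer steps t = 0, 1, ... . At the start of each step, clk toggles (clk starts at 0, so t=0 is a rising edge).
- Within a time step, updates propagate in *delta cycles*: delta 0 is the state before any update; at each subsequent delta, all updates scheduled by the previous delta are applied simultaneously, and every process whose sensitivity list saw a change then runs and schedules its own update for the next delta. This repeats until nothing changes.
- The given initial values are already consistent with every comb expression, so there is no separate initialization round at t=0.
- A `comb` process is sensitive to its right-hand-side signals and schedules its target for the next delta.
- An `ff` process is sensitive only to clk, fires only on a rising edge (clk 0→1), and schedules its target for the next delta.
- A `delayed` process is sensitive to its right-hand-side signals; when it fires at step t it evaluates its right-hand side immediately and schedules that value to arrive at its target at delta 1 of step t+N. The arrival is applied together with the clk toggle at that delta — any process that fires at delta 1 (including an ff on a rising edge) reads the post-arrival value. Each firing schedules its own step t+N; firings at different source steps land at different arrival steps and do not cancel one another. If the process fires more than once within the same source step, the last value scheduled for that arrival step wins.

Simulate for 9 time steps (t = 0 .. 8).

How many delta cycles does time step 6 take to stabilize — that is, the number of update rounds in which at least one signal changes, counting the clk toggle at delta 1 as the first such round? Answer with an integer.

[bits: clk,s2,s6,s4,s5,s0,s3,s1]
t=0: Δ0=00110010 Δ1=10110010 Δ2=10110000 Δ3=11100100 Δ4=10101100 Δ5=10101101 Δ6=10111101 Δ7=11111101 | 7Δ
t=1: Δ0=11111101 Δ1=01111101 | 1Δ
t=2: Δ0=01111101 Δ1=11111101 Δ2=11111111 Δ3=10111011 Δ4=10110011 Δ5=10110010 | 5Δ
t=3: Δ0=10110010 Δ1=00110010 | 1Δ
t=4: Δ0=00110010 Δ1=10110010 Δ2=10110000 Δ3=11100100 Δ4=10101100 Δ5=10101101 Δ6=10111101 Δ7=11111101 | 7Δ
t=5: Δ0=11111101 Δ1=01111101 | 1Δ
t=6: Δ0=01111101 Δ1=11111101 Δ2=11111111 Δ3=10111011 Δ4=10110011 Δ5=10110010 | 5Δ
t=7: Δ0=10110010 Δ1=00110010 | 1Δ
t=8: Δ0=00110010 Δ1=10110010 Δ2=10110000 Δ3=11100100 Δ4=10101100 Δ5=10101101 Δ6=10111101 Δ7=11111101 | 7Δ

5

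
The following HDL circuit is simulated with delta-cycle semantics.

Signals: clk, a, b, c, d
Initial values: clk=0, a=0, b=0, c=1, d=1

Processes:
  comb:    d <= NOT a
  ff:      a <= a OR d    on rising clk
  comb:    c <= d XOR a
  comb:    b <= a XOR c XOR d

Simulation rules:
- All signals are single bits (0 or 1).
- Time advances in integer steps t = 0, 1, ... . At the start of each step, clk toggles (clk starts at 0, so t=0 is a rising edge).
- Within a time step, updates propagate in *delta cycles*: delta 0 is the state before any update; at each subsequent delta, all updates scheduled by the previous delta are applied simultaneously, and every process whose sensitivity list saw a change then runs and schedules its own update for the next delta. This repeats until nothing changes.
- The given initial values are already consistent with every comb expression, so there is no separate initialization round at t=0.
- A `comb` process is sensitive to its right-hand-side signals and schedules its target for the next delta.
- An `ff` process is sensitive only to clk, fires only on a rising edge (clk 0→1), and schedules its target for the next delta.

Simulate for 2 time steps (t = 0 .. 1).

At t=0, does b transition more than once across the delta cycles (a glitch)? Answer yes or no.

yes

t0.Δ0 a=0 b=0 d=1 clk=0 c=1
t0.Δ1 a=0 b=0 d=1 clk=1 c=1
t0.Δ2 a=1 b=0 d=1 clk=1 c=1
t0.Δ3 a=1 b=1 d=0 clk=1 c=0
t0.Δ4 a=1 b=1 d=0 clk=1 c=1
t0.Δ5 a=1 b=0 d=0 clk=1 c=1
t1.Δ0 a=1 b=0 d=0 clk=1 c=1
t1.Δ1 a=1 b=0 d=0 clk=0 c=1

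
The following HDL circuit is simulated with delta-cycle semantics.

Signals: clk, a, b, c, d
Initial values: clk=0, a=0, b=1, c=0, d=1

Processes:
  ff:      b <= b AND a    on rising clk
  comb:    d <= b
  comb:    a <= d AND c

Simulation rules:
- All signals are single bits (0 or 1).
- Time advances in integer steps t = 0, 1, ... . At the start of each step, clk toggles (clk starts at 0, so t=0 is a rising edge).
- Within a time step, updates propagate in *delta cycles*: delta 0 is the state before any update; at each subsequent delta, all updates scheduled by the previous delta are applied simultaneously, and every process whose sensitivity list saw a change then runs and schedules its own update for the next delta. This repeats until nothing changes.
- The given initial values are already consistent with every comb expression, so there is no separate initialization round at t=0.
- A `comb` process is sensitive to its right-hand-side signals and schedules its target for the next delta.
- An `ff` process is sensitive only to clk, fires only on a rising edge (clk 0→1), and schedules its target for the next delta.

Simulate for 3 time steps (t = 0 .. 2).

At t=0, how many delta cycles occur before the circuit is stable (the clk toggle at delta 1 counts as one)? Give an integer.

3

[bits: b,d,c,clk,a]
t=0: Δ0=11000 Δ1=11010 Δ2=01010 Δ3=00010 | 3Δ
t=1: Δ0=00010 Δ1=00000 | 1Δ
t=2: Δ0=00000 Δ1=00010 | 1Δ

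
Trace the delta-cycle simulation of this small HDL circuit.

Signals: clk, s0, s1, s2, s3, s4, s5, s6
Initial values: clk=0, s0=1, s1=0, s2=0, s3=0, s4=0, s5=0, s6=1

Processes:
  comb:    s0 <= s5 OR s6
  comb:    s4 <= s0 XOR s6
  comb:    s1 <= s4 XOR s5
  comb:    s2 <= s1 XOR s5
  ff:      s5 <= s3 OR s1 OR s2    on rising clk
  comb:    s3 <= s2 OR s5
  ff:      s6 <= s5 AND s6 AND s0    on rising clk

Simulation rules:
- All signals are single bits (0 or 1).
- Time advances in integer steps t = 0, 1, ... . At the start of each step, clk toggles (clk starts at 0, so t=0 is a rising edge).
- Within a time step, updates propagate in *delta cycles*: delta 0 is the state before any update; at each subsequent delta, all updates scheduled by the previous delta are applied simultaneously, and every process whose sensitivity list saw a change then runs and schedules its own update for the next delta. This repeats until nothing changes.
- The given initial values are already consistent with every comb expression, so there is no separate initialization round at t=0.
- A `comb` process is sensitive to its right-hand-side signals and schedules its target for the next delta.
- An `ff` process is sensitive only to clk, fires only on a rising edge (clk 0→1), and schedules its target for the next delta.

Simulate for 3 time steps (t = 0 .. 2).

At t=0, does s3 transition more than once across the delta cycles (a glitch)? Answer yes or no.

t0.Δ0 s0=1 s3=0 s4=0 s1=0 s6=1 s5=0 s2=0 clk=0
t0.Δ1 s0=1 s3=0 s4=0 s1=0 s6=1 s5=0 s2=0 clk=1
t0.Δ2 s0=1 s3=0 s4=0 s1=0 s6=0 s5=0 s2=0 clk=1
t0.Δ3 s0=0 s3=0 s4=1 s1=0 s6=0 s5=0 s2=0 clk=1
t0.Δ4 s0=0 s3=0 s4=0 s1=1 s6=0 s5=0 s2=0 clk=1
t0.Δ5 s0=0 s3=0 s4=0 s1=0 s6=0 s5=0 s2=1 clk=1
t0.Δ6 s0=0 s3=1 s4=0 s1=0 s6=0 s5=0 s2=0 clk=1
t0.Δ7 s0=0 s3=0 s4=0 s1=0 s6=0 s5=0 s2=0 clk=1
t1.Δ0 s0=0 s3=0 s4=0 s1=0 s6=0 s5=0 s2=0 clk=1
t1.Δ1 s0=0 s3=0 s4=0 s1=0 s6=0 s5=0 s2=0 clk=0
t2.Δ0 s0=0 s3=0 s4=0 s1=0 s6=0 s5=0 s2=0 clk=0
t2.Δ1 s0=0 s3=0 s4=0 s1=0 s6=0 s5=0 s2=0 clk=1

yes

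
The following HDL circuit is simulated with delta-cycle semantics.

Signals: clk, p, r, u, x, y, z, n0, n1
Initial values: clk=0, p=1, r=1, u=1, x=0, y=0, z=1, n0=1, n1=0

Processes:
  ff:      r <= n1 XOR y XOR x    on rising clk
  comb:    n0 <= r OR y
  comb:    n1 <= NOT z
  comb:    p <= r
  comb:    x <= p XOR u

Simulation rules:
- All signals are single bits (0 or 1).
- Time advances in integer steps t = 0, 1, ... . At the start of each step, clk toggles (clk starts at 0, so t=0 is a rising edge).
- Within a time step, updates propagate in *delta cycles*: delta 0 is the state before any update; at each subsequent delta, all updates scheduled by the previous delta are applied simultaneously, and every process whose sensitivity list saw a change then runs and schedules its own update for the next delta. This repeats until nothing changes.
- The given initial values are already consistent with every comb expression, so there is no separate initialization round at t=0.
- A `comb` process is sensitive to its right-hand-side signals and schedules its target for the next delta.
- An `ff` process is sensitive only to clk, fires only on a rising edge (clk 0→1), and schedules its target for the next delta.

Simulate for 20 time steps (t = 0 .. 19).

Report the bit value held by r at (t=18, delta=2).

1

[bits: y,clk,x,r,n1,n0,u,z,p]
t=0: Δ0=000101111 Δ1=010101111 Δ2=010001111 Δ3=010000110 Δ4=011000110 | 4Δ
t=1: Δ0=011000110 Δ1=001000110 | 1Δ
t=2: Δ0=001000110 Δ1=011000110 Δ2=011100110 Δ3=011101111 Δ4=010101111 | 4Δ
t=3: Δ0=010101111 Δ1=000101111 | 1Δ
t=4: Δ0=000101111 Δ1=010101111 Δ2=010001111 Δ3=010000110 Δ4=011000110 | 4Δ
t=5: Δ0=011000110 Δ1=001000110 | 1Δ
t=6: Δ0=001000110 Δ1=011000110 Δ2=011100110 Δ3=011101111 Δ4=010101111 | 4Δ
t=7: Δ0=010101111 Δ1=000101111 | 1Δ
t=8: Δ0=000101111 Δ1=010101111 Δ2=010001111 Δ3=010000110 Δ4=011000110 | 4Δ
t=9: Δ0=011000110 Δ1=001000110 | 1Δ
t=10: Δ0=001000110 Δ1=011000110 Δ2=011100110 Δ3=011101111 Δ4=010101111 | 4Δ
t=11: Δ0=010101111 Δ1=000101111 | 1Δ
t=12: Δ0=000101111 Δ1=010101111 Δ2=010001111 Δ3=010000110 Δ4=011000110 | 4Δ
t=13: Δ0=011000110 Δ1=001000110 | 1Δ
t=14: Δ0=001000110 Δ1=011000110 Δ2=011100110 Δ3=011101111 Δ4=010101111 | 4Δ
t=15: Δ0=010101111 Δ1=000101111 | 1Δ
t=16: Δ0=000101111 Δ1=010101111 Δ2=010001111 Δ3=010000110 Δ4=011000110 | 4Δ
t=17: Δ0=011000110 Δ1=001000110 | 1Δ
t=18: Δ0=001000110 Δ1=011000110 Δ2=011100110 Δ3=011101111 Δ4=010101111 | 4Δ
t=19: Δ0=010101111 Δ1=000101111 | 1Δ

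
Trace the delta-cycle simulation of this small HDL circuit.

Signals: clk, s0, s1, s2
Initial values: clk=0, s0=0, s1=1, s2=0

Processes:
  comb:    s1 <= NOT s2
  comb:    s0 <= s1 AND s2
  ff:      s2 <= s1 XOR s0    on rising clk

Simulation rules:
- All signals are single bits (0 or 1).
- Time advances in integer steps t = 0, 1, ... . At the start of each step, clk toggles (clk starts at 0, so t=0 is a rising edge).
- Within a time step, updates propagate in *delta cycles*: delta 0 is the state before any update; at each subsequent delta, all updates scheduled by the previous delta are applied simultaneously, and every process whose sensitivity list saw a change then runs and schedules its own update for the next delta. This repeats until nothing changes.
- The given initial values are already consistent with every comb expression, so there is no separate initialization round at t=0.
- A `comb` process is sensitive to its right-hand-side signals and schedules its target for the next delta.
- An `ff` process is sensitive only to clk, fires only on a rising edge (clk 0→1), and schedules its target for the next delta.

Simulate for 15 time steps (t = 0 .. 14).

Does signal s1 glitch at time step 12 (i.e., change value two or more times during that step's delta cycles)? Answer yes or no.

[bits: s1,s2,s0,clk]
t=0: Δ0=1000 Δ1=1001 Δ2=1101 Δ3=0111 Δ4=0101 | 4Δ
t=1: Δ0=0101 Δ1=0100 | 1Δ
t=2: Δ0=0100 Δ1=0101 Δ2=0001 Δ3=1001 | 3Δ
t=3: Δ0=1001 Δ1=1000 | 1Δ
t=4: Δ0=1000 Δ1=1001 Δ2=1101 Δ3=0111 Δ4=0101 | 4Δ
t=5: Δ0=0101 Δ1=0100 | 1Δ
t=6: Δ0=0100 Δ1=0101 Δ2=0001 Δ3=1001 | 3Δ
t=7: Δ0=1001 Δ1=1000 | 1Δ
t=8: Δ0=1000 Δ1=1001 Δ2=1101 Δ3=0111 Δ4=0101 | 4Δ
t=9: Δ0=0101 Δ1=0100 | 1Δ
t=10: Δ0=0100 Δ1=0101 Δ2=0001 Δ3=1001 | 3Δ
t=11: Δ0=1001 Δ1=1000 | 1Δ
t=12: Δ0=1000 Δ1=1001 Δ2=1101 Δ3=0111 Δ4=0101 | 4Δ
t=13: Δ0=0101 Δ1=0100 | 1Δ
t=14: Δ0=0100 Δ1=0101 Δ2=0001 Δ3=1001 | 3Δ

no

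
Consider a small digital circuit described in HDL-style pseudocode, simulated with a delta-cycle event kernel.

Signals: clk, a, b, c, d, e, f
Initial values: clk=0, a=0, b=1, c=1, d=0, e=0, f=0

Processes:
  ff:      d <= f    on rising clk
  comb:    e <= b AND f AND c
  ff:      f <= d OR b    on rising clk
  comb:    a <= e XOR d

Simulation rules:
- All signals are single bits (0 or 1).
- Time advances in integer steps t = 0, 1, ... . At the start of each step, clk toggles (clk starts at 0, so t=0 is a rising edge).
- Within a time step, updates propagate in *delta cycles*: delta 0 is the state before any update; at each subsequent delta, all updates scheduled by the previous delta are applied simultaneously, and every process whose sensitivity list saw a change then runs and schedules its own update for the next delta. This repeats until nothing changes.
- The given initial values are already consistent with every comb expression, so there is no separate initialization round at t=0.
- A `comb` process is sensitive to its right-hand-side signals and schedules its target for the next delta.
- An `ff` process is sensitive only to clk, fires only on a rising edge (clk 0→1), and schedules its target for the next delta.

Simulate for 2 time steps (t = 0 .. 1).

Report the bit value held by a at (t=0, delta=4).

1

[bits: clk,b,a,d,f,c,e]
t=0: Δ0=0100010 Δ1=1100010 Δ2=1100110 Δ3=1100111 Δ4=1110111 | 4Δ
t=1: Δ0=1110111 Δ1=0110111 | 1Δ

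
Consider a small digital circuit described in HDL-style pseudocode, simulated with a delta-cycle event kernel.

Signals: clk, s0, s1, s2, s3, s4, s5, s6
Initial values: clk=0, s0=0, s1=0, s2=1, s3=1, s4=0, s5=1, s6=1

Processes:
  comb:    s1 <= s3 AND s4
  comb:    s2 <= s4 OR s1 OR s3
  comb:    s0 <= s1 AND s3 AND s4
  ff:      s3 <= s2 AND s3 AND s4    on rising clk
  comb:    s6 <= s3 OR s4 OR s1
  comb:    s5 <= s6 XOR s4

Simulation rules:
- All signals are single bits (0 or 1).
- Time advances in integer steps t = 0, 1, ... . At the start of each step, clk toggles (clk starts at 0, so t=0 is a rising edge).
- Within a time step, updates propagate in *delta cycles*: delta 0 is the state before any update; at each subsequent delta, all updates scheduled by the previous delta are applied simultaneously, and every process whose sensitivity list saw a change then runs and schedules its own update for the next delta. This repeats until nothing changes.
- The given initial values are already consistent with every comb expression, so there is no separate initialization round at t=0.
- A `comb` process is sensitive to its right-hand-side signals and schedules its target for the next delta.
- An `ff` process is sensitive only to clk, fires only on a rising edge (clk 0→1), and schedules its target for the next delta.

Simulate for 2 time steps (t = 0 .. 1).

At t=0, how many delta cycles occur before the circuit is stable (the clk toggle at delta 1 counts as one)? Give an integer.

t=0 Δ0: s2=1 s6=1 s1=0 s4=0 s5=1 s0=0 clk=0 s3=1
  Δ1: clk:0→1
  Δ2: s3:1→0
  Δ3: s2:1→0, s6:1→0
  Δ4: s5:1→0
  (4Δ to stable)
t=1 Δ0: s2=0 s6=0 s1=0 s4=0 s5=0 s0=0 clk=1 s3=0
  Δ1: clk:1→0
  (1Δ to stable)

4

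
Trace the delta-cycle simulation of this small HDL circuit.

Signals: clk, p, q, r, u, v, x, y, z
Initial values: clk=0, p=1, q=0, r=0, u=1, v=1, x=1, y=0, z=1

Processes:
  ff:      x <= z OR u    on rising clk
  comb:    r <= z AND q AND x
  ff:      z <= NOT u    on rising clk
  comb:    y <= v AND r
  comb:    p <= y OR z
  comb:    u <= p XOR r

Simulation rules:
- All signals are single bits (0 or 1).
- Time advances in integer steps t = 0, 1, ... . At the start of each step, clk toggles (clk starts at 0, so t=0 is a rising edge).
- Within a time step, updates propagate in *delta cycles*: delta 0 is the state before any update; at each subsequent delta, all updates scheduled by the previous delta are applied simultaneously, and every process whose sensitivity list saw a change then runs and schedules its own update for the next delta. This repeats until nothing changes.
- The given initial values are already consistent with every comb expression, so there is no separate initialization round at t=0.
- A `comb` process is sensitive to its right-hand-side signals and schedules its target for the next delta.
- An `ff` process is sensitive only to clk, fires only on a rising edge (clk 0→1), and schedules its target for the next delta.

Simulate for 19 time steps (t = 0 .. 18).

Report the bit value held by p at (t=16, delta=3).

0

t=0 Δ0: clk=0 q=0 x=1 r=0 u=1 y=0 z=1 p=1 v=1
  Δ1: clk:0→1
  Δ2: z:1→0
  Δ3: p:1→0
  Δ4: u:1→0
  (4Δ to stable)
t=1 Δ0: clk=1 q=0 x=1 r=0 u=0 y=0 z=0 p=0 v=1
  Δ1: clk:1→0
  (1Δ to stable)
t=2 Δ0: clk=0 q=0 x=1 r=0 u=0 y=0 z=0 p=0 v=1
  Δ1: clk:0→1
  Δ2: x:1→0, z:0→1
  Δ3: p:0→1
  Δ4: u:0→1
  (4Δ to stable)
t=3 Δ0: clk=1 q=0 x=0 r=0 u=1 y=0 z=1 p=1 v=1
  Δ1: clk:1→0
  (1Δ to stable)
t=4 Δ0: clk=0 q=0 x=0 r=0 u=1 y=0 z=1 p=1 v=1
  Δ1: clk:0→1
  Δ2: x:0→1, z:1→0
  Δ3: p:1→0
  Δ4: u:1→0
  (4Δ to stable)
t=5 Δ0: clk=1 q=0 x=1 r=0 u=0 y=0 z=0 p=0 v=1
  Δ1: clk:1→0
  (1Δ to stable)
t=6 Δ0: clk=0 q=0 x=1 r=0 u=0 y=0 z=0 p=0 v=1
  Δ1: clk:0→1
  Δ2: x:1→0, z:0→1
  Δ3: p:0→1
  Δ4: u:0→1
  (4Δ to stable)
t=7 Δ0: clk=1 q=0 x=0 r=0 u=1 y=0 z=1 p=1 v=1
  Δ1: clk:1→0
  (1Δ to stable)
t=8 Δ0: clk=0 q=0 x=0 r=0 u=1 y=0 z=1 p=1 v=1
  Δ1: clk:0→1
  Δ2: x:0→1, z:1→0
  Δ3: p:1→0
  Δ4: u:1→0
  (4Δ to stable)
t=9 Δ0: clk=1 q=0 x=1 r=0 u=0 y=0 z=0 p=0 v=1
  Δ1: clk:1→0
  (1Δ to stable)
t=10 Δ0: clk=0 q=0 x=1 r=0 u=0 y=0 z=0 p=0 v=1
  Δ1: clk:0→1
  Δ2: x:1→0, z:0→1
  Δ3: p:0→1
  Δ4: u:0→1
  (4Δ to stable)
t=11 Δ0: clk=1 q=0 x=0 r=0 u=1 y=0 z=1 p=1 v=1
  Δ1: clk:1→0
  (1Δ to stable)
t=12 Δ0: clk=0 q=0 x=0 r=0 u=1 y=0 z=1 p=1 v=1
  Δ1: clk:0→1
  Δ2: x:0→1, z:1→0
  Δ3: p:1→0
  Δ4: u:1→0
  (4Δ to stable)
t=13 Δ0: clk=1 q=0 x=1 r=0 u=0 y=0 z=0 p=0 v=1
  Δ1: clk:1→0
  (1Δ to stable)
t=14 Δ0: clk=0 q=0 x=1 r=0 u=0 y=0 z=0 p=0 v=1
  Δ1: clk:0→1
  Δ2: x:1→0, z:0→1
  Δ3: p:0→1
  Δ4: u:0→1
  (4Δ to stable)
t=15 Δ0: clk=1 q=0 x=0 r=0 u=1 y=0 z=1 p=1 v=1
  Δ1: clk:1→0
  (1Δ to stable)
t=16 Δ0: clk=0 q=0 x=0 r=0 u=1 y=0 z=1 p=1 v=1
  Δ1: clk:0→1
  Δ2: x:0→1, z:1→0
  Δ3: p:1→0
  Δ4: u:1→0
  (4Δ to stable)
t=17 Δ0: clk=1 q=0 x=1 r=0 u=0 y=0 z=0 p=0 v=1
  Δ1: clk:1→0
  (1Δ to stable)
t=18 Δ0: clk=0 q=0 x=1 r=0 u=0 y=0 z=0 p=0 v=1
  Δ1: clk:0→1
  Δ2: x:1→0, z:0→1
  Δ3: p:0→1
  Δ4: u:0→1
  (4Δ to stable)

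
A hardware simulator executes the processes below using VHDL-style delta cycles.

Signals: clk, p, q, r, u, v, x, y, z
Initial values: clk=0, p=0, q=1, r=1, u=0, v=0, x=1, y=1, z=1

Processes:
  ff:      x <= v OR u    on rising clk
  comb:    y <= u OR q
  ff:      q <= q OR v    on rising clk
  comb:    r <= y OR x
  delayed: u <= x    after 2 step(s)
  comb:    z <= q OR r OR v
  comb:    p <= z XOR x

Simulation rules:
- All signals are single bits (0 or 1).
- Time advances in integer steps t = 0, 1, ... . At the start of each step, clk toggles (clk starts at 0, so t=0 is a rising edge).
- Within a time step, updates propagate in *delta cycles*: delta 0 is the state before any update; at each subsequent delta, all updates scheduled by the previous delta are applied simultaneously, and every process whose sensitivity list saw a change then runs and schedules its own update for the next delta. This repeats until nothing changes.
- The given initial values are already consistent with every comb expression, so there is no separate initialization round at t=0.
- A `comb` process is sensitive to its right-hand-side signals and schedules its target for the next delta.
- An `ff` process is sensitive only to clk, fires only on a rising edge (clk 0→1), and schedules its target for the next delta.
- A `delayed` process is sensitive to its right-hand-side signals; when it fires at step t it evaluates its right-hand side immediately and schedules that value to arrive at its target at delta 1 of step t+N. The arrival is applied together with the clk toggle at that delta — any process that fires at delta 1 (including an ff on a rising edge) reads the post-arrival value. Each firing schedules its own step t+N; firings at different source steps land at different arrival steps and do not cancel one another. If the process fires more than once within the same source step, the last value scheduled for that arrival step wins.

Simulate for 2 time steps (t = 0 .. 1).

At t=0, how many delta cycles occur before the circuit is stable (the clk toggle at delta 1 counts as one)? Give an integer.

t=0 Δ0: clk=0 p=0 q=1 u=0 r=1 y=1 v=0 z=1 x=1
  Δ1: clk:0→1
  Δ2: x:1→0
  Δ3: p:0→1
  (3Δ to stable)
t=1 Δ0: clk=1 p=1 q=1 u=0 r=1 y=1 v=0 z=1 x=0
  Δ1: clk:1→0
  (1Δ to stable)

3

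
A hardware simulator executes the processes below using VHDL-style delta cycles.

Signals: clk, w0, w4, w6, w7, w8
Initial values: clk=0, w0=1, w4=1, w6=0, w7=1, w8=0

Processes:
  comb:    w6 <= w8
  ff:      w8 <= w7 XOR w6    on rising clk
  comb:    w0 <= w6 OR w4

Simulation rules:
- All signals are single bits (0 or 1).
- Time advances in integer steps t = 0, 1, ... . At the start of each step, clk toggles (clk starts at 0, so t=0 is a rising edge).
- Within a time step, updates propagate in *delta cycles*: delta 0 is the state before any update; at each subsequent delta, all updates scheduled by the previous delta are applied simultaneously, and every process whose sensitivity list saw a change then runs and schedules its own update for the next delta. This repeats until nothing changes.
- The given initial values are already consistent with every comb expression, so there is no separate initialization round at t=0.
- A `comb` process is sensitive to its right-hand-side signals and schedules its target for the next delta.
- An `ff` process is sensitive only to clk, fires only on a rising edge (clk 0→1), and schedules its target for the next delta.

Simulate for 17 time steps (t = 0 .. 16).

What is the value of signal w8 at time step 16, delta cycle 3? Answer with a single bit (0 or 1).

1

t0.Δ0 w8=0 w7=1 w4=1 clk=0 w0=1 w6=0
t0.Δ1 w8=0 w7=1 w4=1 clk=1 w0=1 w6=0
t0.Δ2 w8=1 w7=1 w4=1 clk=1 w0=1 w6=0
t0.Δ3 w8=1 w7=1 w4=1 clk=1 w0=1 w6=1
t1.Δ0 w8=1 w7=1 w4=1 clk=1 w0=1 w6=1
t1.Δ1 w8=1 w7=1 w4=1 clk=0 w0=1 w6=1
t2.Δ0 w8=1 w7=1 w4=1 clk=0 w0=1 w6=1
t2.Δ1 w8=1 w7=1 w4=1 clk=1 w0=1 w6=1
t2.Δ2 w8=0 w7=1 w4=1 clk=1 w0=1 w6=1
t2.Δ3 w8=0 w7=1 w4=1 clk=1 w0=1 w6=0
t3.Δ0 w8=0 w7=1 w4=1 clk=1 w0=1 w6=0
t3.Δ1 w8=0 w7=1 w4=1 clk=0 w0=1 w6=0
t4.Δ0 w8=0 w7=1 w4=1 clk=0 w0=1 w6=0
t4.Δ1 w8=0 w7=1 w4=1 clk=1 w0=1 w6=0
t4.Δ2 w8=1 w7=1 w4=1 clk=1 w0=1 w6=0
t4.Δ3 w8=1 w7=1 w4=1 clk=1 w0=1 w6=1
t5.Δ0 w8=1 w7=1 w4=1 clk=1 w0=1 w6=1
t5.Δ1 w8=1 w7=1 w4=1 clk=0 w0=1 w6=1
t6.Δ0 w8=1 w7=1 w4=1 clk=0 w0=1 w6=1
t6.Δ1 w8=1 w7=1 w4=1 clk=1 w0=1 w6=1
t6.Δ2 w8=0 w7=1 w4=1 clk=1 w0=1 w6=1
t6.Δ3 w8=0 w7=1 w4=1 clk=1 w0=1 w6=0
t7.Δ0 w8=0 w7=1 w4=1 clk=1 w0=1 w6=0
t7.Δ1 w8=0 w7=1 w4=1 clk=0 w0=1 w6=0
t8.Δ0 w8=0 w7=1 w4=1 clk=0 w0=1 w6=0
t8.Δ1 w8=0 w7=1 w4=1 clk=1 w0=1 w6=0
t8.Δ2 w8=1 w7=1 w4=1 clk=1 w0=1 w6=0
t8.Δ3 w8=1 w7=1 w4=1 clk=1 w0=1 w6=1
t9.Δ0 w8=1 w7=1 w4=1 clk=1 w0=1 w6=1
t9.Δ1 w8=1 w7=1 w4=1 clk=0 w0=1 w6=1
t10.Δ0 w8=1 w7=1 w4=1 clk=0 w0=1 w6=1
t10.Δ1 w8=1 w7=1 w4=1 clk=1 w0=1 w6=1
t10.Δ2 w8=0 w7=1 w4=1 clk=1 w0=1 w6=1
t10.Δ3 w8=0 w7=1 w4=1 clk=1 w0=1 w6=0
t11.Δ0 w8=0 w7=1 w4=1 clk=1 w0=1 w6=0
t11.Δ1 w8=0 w7=1 w4=1 clk=0 w0=1 w6=0
t12.Δ0 w8=0 w7=1 w4=1 clk=0 w0=1 w6=0
t12.Δ1 w8=0 w7=1 w4=1 clk=1 w0=1 w6=0
t12.Δ2 w8=1 w7=1 w4=1 clk=1 w0=1 w6=0
t12.Δ3 w8=1 w7=1 w4=1 clk=1 w0=1 w6=1
t13.Δ0 w8=1 w7=1 w4=1 clk=1 w0=1 w6=1
t13.Δ1 w8=1 w7=1 w4=1 clk=0 w0=1 w6=1
t14.Δ0 w8=1 w7=1 w4=1 clk=0 w0=1 w6=1
t14.Δ1 w8=1 w7=1 w4=1 clk=1 w0=1 w6=1
t14.Δ2 w8=0 w7=1 w4=1 clk=1 w0=1 w6=1
t14.Δ3 w8=0 w7=1 w4=1 clk=1 w0=1 w6=0
t15.Δ0 w8=0 w7=1 w4=1 clk=1 w0=1 w6=0
t15.Δ1 w8=0 w7=1 w4=1 clk=0 w0=1 w6=0
t16.Δ0 w8=0 w7=1 w4=1 clk=0 w0=1 w6=0
t16.Δ1 w8=0 w7=1 w4=1 clk=1 w0=1 w6=0
t16.Δ2 w8=1 w7=1 w4=1 clk=1 w0=1 w6=0
t16.Δ3 w8=1 w7=1 w4=1 clk=1 w0=1 w6=1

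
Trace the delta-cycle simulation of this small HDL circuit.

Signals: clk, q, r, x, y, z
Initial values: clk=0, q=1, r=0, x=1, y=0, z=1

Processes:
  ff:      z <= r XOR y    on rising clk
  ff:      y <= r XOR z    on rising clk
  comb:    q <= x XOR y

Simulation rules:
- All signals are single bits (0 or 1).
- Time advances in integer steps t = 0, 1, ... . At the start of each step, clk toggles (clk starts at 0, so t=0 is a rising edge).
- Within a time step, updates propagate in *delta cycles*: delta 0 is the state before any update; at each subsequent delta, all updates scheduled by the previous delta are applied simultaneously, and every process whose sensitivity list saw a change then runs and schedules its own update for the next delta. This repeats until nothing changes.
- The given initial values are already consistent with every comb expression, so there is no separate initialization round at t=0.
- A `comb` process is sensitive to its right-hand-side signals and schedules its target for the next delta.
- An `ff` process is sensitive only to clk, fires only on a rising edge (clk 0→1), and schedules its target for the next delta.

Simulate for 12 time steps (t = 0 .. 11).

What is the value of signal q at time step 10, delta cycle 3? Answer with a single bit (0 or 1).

1

t0.Δ0 r=0 clk=0 y=0 q=1 x=1 z=1
t0.Δ1 r=0 clk=1 y=0 q=1 x=1 z=1
t0.Δ2 r=0 clk=1 y=1 q=1 x=1 z=0
t0.Δ3 r=0 clk=1 y=1 q=0 x=1 z=0
t1.Δ0 r=0 clk=1 y=1 q=0 x=1 z=0
t1.Δ1 r=0 clk=0 y=1 q=0 x=1 z=0
t2.Δ0 r=0 clk=0 y=1 q=0 x=1 z=0
t2.Δ1 r=0 clk=1 y=1 q=0 x=1 z=0
t2.Δ2 r=0 clk=1 y=0 q=0 x=1 z=1
t2.Δ3 r=0 clk=1 y=0 q=1 x=1 z=1
t3.Δ0 r=0 clk=1 y=0 q=1 x=1 z=1
t3.Δ1 r=0 clk=0 y=0 q=1 x=1 z=1
t4.Δ0 r=0 clk=0 y=0 q=1 x=1 z=1
t4.Δ1 r=0 clk=1 y=0 q=1 x=1 z=1
t4.Δ2 r=0 clk=1 y=1 q=1 x=1 z=0
t4.Δ3 r=0 clk=1 y=1 q=0 x=1 z=0
t5.Δ0 r=0 clk=1 y=1 q=0 x=1 z=0
t5.Δ1 r=0 clk=0 y=1 q=0 x=1 z=0
t6.Δ0 r=0 clk=0 y=1 q=0 x=1 z=0
t6.Δ1 r=0 clk=1 y=1 q=0 x=1 z=0
t6.Δ2 r=0 clk=1 y=0 q=0 x=1 z=1
t6.Δ3 r=0 clk=1 y=0 q=1 x=1 z=1
t7.Δ0 r=0 clk=1 y=0 q=1 x=1 z=1
t7.Δ1 r=0 clk=0 y=0 q=1 x=1 z=1
t8.Δ0 r=0 clk=0 y=0 q=1 x=1 z=1
t8.Δ1 r=0 clk=1 y=0 q=1 x=1 z=1
t8.Δ2 r=0 clk=1 y=1 q=1 x=1 z=0
t8.Δ3 r=0 clk=1 y=1 q=0 x=1 z=0
t9.Δ0 r=0 clk=1 y=1 q=0 x=1 z=0
t9.Δ1 r=0 clk=0 y=1 q=0 x=1 z=0
t10.Δ0 r=0 clk=0 y=1 q=0 x=1 z=0
t10.Δ1 r=0 clk=1 y=1 q=0 x=1 z=0
t10.Δ2 r=0 clk=1 y=0 q=0 x=1 z=1
t10.Δ3 r=0 clk=1 y=0 q=1 x=1 z=1
t11.Δ0 r=0 clk=1 y=0 q=1 x=1 z=1
t11.Δ1 r=0 clk=0 y=0 q=1 x=1 z=1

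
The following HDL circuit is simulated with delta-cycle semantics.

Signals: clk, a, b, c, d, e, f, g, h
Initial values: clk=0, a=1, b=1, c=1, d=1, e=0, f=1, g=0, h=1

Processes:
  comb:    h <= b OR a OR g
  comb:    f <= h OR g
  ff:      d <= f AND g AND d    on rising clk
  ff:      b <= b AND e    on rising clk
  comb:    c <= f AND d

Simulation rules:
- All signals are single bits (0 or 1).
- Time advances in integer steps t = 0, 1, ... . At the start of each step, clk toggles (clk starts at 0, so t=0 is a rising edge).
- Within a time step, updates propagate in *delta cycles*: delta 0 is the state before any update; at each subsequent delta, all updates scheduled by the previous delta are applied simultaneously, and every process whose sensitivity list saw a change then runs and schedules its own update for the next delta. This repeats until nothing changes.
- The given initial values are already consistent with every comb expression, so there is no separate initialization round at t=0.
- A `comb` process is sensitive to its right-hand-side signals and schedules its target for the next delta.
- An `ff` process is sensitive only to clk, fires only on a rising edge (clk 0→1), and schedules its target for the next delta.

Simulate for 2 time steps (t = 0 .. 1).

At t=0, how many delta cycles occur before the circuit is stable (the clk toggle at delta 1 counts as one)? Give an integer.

3

[bits: c,e,h,clk,d,f,a,b,g]
t=0: Δ0=101011110 Δ1=101111110 Δ2=101101100 Δ3=001101100 | 3Δ
t=1: Δ0=001101100 Δ1=001001100 | 1Δ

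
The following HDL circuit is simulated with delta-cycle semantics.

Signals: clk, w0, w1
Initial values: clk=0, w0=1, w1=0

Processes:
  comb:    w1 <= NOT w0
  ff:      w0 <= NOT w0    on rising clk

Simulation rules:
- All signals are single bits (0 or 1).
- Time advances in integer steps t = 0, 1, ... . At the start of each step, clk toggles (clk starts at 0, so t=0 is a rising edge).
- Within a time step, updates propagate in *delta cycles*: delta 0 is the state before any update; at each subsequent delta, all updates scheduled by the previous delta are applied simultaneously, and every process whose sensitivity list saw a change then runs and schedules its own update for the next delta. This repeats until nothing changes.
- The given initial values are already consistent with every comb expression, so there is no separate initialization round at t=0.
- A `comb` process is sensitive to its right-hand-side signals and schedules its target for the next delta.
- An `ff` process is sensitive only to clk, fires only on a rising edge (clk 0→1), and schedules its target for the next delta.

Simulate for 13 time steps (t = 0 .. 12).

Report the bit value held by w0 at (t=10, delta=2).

[bits: clk,w1,w0]
t=0: Δ0=001 Δ1=101 Δ2=100 Δ3=110 | 3Δ
t=1: Δ0=110 Δ1=010 | 1Δ
t=2: Δ0=010 Δ1=110 Δ2=111 Δ3=101 | 3Δ
t=3: Δ0=101 Δ1=001 | 1Δ
t=4: Δ0=001 Δ1=101 Δ2=100 Δ3=110 | 3Δ
t=5: Δ0=110 Δ1=010 | 1Δ
t=6: Δ0=010 Δ1=110 Δ2=111 Δ3=101 | 3Δ
t=7: Δ0=101 Δ1=001 | 1Δ
t=8: Δ0=001 Δ1=101 Δ2=100 Δ3=110 | 3Δ
t=9: Δ0=110 Δ1=010 | 1Δ
t=10: Δ0=010 Δ1=110 Δ2=111 Δ3=101 | 3Δ
t=11: Δ0=101 Δ1=001 | 1Δ
t=12: Δ0=001 Δ1=101 Δ2=100 Δ3=110 | 3Δ

1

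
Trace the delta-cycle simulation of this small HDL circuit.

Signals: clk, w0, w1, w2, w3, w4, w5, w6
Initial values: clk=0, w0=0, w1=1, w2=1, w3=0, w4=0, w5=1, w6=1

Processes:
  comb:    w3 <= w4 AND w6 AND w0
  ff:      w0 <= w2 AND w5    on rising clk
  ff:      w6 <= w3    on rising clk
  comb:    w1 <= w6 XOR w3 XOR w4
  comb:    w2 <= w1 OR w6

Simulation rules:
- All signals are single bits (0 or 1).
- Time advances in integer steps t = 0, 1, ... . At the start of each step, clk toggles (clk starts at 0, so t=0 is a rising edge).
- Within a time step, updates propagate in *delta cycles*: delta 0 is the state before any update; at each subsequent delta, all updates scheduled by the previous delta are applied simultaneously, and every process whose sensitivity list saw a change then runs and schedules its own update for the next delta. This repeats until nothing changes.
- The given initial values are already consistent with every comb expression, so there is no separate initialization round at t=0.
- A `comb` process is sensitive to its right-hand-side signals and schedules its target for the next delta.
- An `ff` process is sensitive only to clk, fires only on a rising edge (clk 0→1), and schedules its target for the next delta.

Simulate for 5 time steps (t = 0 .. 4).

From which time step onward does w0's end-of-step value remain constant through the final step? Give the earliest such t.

2

t0.Δ0 w6=1 w4=0 w1=1 clk=0 w0=0 w5=1 w2=1 w3=0
t0.Δ1 w6=1 w4=0 w1=1 clk=1 w0=0 w5=1 w2=1 w3=0
t0.Δ2 w6=0 w4=0 w1=1 clk=1 w0=1 w5=1 w2=1 w3=0
t0.Δ3 w6=0 w4=0 w1=0 clk=1 w0=1 w5=1 w2=1 w3=0
t0.Δ4 w6=0 w4=0 w1=0 clk=1 w0=1 w5=1 w2=0 w3=0
t1.Δ0 w6=0 w4=0 w1=0 clk=1 w0=1 w5=1 w2=0 w3=0
t1.Δ1 w6=0 w4=0 w1=0 clk=0 w0=1 w5=1 w2=0 w3=0
t2.Δ0 w6=0 w4=0 w1=0 clk=0 w0=1 w5=1 w2=0 w3=0
t2.Δ1 w6=0 w4=0 w1=0 clk=1 w0=1 w5=1 w2=0 w3=0
t2.Δ2 w6=0 w4=0 w1=0 clk=1 w0=0 w5=1 w2=0 w3=0
t3.Δ0 w6=0 w4=0 w1=0 clk=1 w0=0 w5=1 w2=0 w3=0
t3.Δ1 w6=0 w4=0 w1=0 clk=0 w0=0 w5=1 w2=0 w3=0
t4.Δ0 w6=0 w4=0 w1=0 clk=0 w0=0 w5=1 w2=0 w3=0
t4.Δ1 w6=0 w4=0 w1=0 clk=1 w0=0 w5=1 w2=0 w3=0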